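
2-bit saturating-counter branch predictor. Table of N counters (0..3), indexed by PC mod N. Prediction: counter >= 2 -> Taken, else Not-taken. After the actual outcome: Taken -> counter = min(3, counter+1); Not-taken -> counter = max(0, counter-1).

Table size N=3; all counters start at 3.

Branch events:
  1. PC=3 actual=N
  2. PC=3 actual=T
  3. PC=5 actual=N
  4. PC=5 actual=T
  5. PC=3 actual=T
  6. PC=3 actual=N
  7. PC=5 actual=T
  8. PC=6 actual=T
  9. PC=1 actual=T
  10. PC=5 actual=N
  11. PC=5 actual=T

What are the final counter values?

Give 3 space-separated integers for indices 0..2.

Ev 1: PC=3 idx=0 pred=T actual=N -> ctr[0]=2
Ev 2: PC=3 idx=0 pred=T actual=T -> ctr[0]=3
Ev 3: PC=5 idx=2 pred=T actual=N -> ctr[2]=2
Ev 4: PC=5 idx=2 pred=T actual=T -> ctr[2]=3
Ev 5: PC=3 idx=0 pred=T actual=T -> ctr[0]=3
Ev 6: PC=3 idx=0 pred=T actual=N -> ctr[0]=2
Ev 7: PC=5 idx=2 pred=T actual=T -> ctr[2]=3
Ev 8: PC=6 idx=0 pred=T actual=T -> ctr[0]=3
Ev 9: PC=1 idx=1 pred=T actual=T -> ctr[1]=3
Ev 10: PC=5 idx=2 pred=T actual=N -> ctr[2]=2
Ev 11: PC=5 idx=2 pred=T actual=T -> ctr[2]=3

Answer: 3 3 3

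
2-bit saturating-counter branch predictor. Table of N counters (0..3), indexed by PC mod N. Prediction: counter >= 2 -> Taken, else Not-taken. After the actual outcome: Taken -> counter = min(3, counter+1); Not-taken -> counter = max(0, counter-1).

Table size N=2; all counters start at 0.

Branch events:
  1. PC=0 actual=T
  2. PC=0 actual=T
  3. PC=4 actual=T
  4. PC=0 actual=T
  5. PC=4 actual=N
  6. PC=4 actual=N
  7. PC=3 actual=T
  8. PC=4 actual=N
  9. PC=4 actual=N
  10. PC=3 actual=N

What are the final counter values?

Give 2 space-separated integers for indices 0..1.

Answer: 0 0

Derivation:
Ev 1: PC=0 idx=0 pred=N actual=T -> ctr[0]=1
Ev 2: PC=0 idx=0 pred=N actual=T -> ctr[0]=2
Ev 3: PC=4 idx=0 pred=T actual=T -> ctr[0]=3
Ev 4: PC=0 idx=0 pred=T actual=T -> ctr[0]=3
Ev 5: PC=4 idx=0 pred=T actual=N -> ctr[0]=2
Ev 6: PC=4 idx=0 pred=T actual=N -> ctr[0]=1
Ev 7: PC=3 idx=1 pred=N actual=T -> ctr[1]=1
Ev 8: PC=4 idx=0 pred=N actual=N -> ctr[0]=0
Ev 9: PC=4 idx=0 pred=N actual=N -> ctr[0]=0
Ev 10: PC=3 idx=1 pred=N actual=N -> ctr[1]=0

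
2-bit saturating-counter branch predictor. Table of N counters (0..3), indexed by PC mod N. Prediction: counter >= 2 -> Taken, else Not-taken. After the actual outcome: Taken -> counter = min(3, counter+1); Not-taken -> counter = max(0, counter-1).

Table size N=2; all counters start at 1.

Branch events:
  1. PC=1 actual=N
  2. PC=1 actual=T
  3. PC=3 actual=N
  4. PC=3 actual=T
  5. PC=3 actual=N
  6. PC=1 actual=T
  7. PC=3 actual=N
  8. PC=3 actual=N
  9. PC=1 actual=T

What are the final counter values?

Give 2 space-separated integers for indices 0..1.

Answer: 1 1

Derivation:
Ev 1: PC=1 idx=1 pred=N actual=N -> ctr[1]=0
Ev 2: PC=1 idx=1 pred=N actual=T -> ctr[1]=1
Ev 3: PC=3 idx=1 pred=N actual=N -> ctr[1]=0
Ev 4: PC=3 idx=1 pred=N actual=T -> ctr[1]=1
Ev 5: PC=3 idx=1 pred=N actual=N -> ctr[1]=0
Ev 6: PC=1 idx=1 pred=N actual=T -> ctr[1]=1
Ev 7: PC=3 idx=1 pred=N actual=N -> ctr[1]=0
Ev 8: PC=3 idx=1 pred=N actual=N -> ctr[1]=0
Ev 9: PC=1 idx=1 pred=N actual=T -> ctr[1]=1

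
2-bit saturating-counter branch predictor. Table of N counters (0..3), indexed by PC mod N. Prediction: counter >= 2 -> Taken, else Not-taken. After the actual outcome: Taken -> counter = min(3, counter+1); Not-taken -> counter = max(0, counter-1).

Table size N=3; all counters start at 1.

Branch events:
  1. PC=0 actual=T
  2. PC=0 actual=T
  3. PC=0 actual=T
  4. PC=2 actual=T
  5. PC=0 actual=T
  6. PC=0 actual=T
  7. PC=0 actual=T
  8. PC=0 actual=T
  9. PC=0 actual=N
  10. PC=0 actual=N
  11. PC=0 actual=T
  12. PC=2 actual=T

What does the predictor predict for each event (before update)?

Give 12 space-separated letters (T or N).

Ev 1: PC=0 idx=0 pred=N actual=T -> ctr[0]=2
Ev 2: PC=0 idx=0 pred=T actual=T -> ctr[0]=3
Ev 3: PC=0 idx=0 pred=T actual=T -> ctr[0]=3
Ev 4: PC=2 idx=2 pred=N actual=T -> ctr[2]=2
Ev 5: PC=0 idx=0 pred=T actual=T -> ctr[0]=3
Ev 6: PC=0 idx=0 pred=T actual=T -> ctr[0]=3
Ev 7: PC=0 idx=0 pred=T actual=T -> ctr[0]=3
Ev 8: PC=0 idx=0 pred=T actual=T -> ctr[0]=3
Ev 9: PC=0 idx=0 pred=T actual=N -> ctr[0]=2
Ev 10: PC=0 idx=0 pred=T actual=N -> ctr[0]=1
Ev 11: PC=0 idx=0 pred=N actual=T -> ctr[0]=2
Ev 12: PC=2 idx=2 pred=T actual=T -> ctr[2]=3

Answer: N T T N T T T T T T N T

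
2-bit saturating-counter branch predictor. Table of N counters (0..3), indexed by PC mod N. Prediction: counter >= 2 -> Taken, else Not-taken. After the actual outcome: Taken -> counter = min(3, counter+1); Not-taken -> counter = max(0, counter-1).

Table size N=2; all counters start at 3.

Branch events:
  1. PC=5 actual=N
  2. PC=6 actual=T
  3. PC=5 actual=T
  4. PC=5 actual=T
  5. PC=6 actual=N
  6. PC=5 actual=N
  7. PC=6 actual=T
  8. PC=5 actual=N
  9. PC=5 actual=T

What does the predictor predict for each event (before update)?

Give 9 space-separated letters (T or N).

Answer: T T T T T T T T N

Derivation:
Ev 1: PC=5 idx=1 pred=T actual=N -> ctr[1]=2
Ev 2: PC=6 idx=0 pred=T actual=T -> ctr[0]=3
Ev 3: PC=5 idx=1 pred=T actual=T -> ctr[1]=3
Ev 4: PC=5 idx=1 pred=T actual=T -> ctr[1]=3
Ev 5: PC=6 idx=0 pred=T actual=N -> ctr[0]=2
Ev 6: PC=5 idx=1 pred=T actual=N -> ctr[1]=2
Ev 7: PC=6 idx=0 pred=T actual=T -> ctr[0]=3
Ev 8: PC=5 idx=1 pred=T actual=N -> ctr[1]=1
Ev 9: PC=5 idx=1 pred=N actual=T -> ctr[1]=2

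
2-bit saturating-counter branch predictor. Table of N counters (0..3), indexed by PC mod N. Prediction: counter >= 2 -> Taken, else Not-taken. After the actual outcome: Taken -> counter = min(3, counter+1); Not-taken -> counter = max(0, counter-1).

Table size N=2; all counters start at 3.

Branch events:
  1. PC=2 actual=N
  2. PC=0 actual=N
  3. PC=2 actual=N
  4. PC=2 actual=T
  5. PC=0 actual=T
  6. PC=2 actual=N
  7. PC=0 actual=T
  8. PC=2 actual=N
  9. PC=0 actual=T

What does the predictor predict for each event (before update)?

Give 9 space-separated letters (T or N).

Ev 1: PC=2 idx=0 pred=T actual=N -> ctr[0]=2
Ev 2: PC=0 idx=0 pred=T actual=N -> ctr[0]=1
Ev 3: PC=2 idx=0 pred=N actual=N -> ctr[0]=0
Ev 4: PC=2 idx=0 pred=N actual=T -> ctr[0]=1
Ev 5: PC=0 idx=0 pred=N actual=T -> ctr[0]=2
Ev 6: PC=2 idx=0 pred=T actual=N -> ctr[0]=1
Ev 7: PC=0 idx=0 pred=N actual=T -> ctr[0]=2
Ev 8: PC=2 idx=0 pred=T actual=N -> ctr[0]=1
Ev 9: PC=0 idx=0 pred=N actual=T -> ctr[0]=2

Answer: T T N N N T N T N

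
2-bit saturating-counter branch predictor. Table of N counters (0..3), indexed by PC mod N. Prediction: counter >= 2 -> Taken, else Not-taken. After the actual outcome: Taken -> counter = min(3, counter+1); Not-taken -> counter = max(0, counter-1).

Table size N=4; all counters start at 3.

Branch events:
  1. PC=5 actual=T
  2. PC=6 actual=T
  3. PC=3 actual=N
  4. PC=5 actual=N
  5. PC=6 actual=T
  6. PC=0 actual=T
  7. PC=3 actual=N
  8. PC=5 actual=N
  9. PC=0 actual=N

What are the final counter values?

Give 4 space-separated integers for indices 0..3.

Ev 1: PC=5 idx=1 pred=T actual=T -> ctr[1]=3
Ev 2: PC=6 idx=2 pred=T actual=T -> ctr[2]=3
Ev 3: PC=3 idx=3 pred=T actual=N -> ctr[3]=2
Ev 4: PC=5 idx=1 pred=T actual=N -> ctr[1]=2
Ev 5: PC=6 idx=2 pred=T actual=T -> ctr[2]=3
Ev 6: PC=0 idx=0 pred=T actual=T -> ctr[0]=3
Ev 7: PC=3 idx=3 pred=T actual=N -> ctr[3]=1
Ev 8: PC=5 idx=1 pred=T actual=N -> ctr[1]=1
Ev 9: PC=0 idx=0 pred=T actual=N -> ctr[0]=2

Answer: 2 1 3 1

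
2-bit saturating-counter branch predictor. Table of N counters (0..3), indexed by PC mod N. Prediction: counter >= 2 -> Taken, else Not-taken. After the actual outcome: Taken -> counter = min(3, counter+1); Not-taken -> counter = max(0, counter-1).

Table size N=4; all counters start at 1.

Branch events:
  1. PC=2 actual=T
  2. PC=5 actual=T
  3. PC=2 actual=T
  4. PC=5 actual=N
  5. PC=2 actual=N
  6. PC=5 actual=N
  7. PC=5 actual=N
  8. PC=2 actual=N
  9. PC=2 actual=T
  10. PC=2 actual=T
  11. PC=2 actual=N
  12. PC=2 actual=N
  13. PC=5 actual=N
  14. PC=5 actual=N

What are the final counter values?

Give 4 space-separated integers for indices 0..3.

Ev 1: PC=2 idx=2 pred=N actual=T -> ctr[2]=2
Ev 2: PC=5 idx=1 pred=N actual=T -> ctr[1]=2
Ev 3: PC=2 idx=2 pred=T actual=T -> ctr[2]=3
Ev 4: PC=5 idx=1 pred=T actual=N -> ctr[1]=1
Ev 5: PC=2 idx=2 pred=T actual=N -> ctr[2]=2
Ev 6: PC=5 idx=1 pred=N actual=N -> ctr[1]=0
Ev 7: PC=5 idx=1 pred=N actual=N -> ctr[1]=0
Ev 8: PC=2 idx=2 pred=T actual=N -> ctr[2]=1
Ev 9: PC=2 idx=2 pred=N actual=T -> ctr[2]=2
Ev 10: PC=2 idx=2 pred=T actual=T -> ctr[2]=3
Ev 11: PC=2 idx=2 pred=T actual=N -> ctr[2]=2
Ev 12: PC=2 idx=2 pred=T actual=N -> ctr[2]=1
Ev 13: PC=5 idx=1 pred=N actual=N -> ctr[1]=0
Ev 14: PC=5 idx=1 pred=N actual=N -> ctr[1]=0

Answer: 1 0 1 1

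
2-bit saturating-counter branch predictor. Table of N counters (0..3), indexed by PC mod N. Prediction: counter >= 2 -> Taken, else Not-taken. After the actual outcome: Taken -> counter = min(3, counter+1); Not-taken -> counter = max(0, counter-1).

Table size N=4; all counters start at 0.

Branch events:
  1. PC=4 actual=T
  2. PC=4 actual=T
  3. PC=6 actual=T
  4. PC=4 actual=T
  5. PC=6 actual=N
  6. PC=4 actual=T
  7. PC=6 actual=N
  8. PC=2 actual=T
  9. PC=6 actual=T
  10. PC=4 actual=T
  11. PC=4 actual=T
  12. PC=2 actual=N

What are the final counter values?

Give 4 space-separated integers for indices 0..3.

Ev 1: PC=4 idx=0 pred=N actual=T -> ctr[0]=1
Ev 2: PC=4 idx=0 pred=N actual=T -> ctr[0]=2
Ev 3: PC=6 idx=2 pred=N actual=T -> ctr[2]=1
Ev 4: PC=4 idx=0 pred=T actual=T -> ctr[0]=3
Ev 5: PC=6 idx=2 pred=N actual=N -> ctr[2]=0
Ev 6: PC=4 idx=0 pred=T actual=T -> ctr[0]=3
Ev 7: PC=6 idx=2 pred=N actual=N -> ctr[2]=0
Ev 8: PC=2 idx=2 pred=N actual=T -> ctr[2]=1
Ev 9: PC=6 idx=2 pred=N actual=T -> ctr[2]=2
Ev 10: PC=4 idx=0 pred=T actual=T -> ctr[0]=3
Ev 11: PC=4 idx=0 pred=T actual=T -> ctr[0]=3
Ev 12: PC=2 idx=2 pred=T actual=N -> ctr[2]=1

Answer: 3 0 1 0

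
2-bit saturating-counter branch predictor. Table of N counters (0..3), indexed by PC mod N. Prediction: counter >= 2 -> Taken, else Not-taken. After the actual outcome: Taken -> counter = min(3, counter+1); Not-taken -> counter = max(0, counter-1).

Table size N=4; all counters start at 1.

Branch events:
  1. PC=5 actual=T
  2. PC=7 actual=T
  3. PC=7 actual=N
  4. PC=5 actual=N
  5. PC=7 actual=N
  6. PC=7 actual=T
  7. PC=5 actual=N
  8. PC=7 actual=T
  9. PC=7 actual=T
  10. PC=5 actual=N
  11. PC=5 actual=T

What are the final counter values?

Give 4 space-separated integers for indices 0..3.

Ev 1: PC=5 idx=1 pred=N actual=T -> ctr[1]=2
Ev 2: PC=7 idx=3 pred=N actual=T -> ctr[3]=2
Ev 3: PC=7 idx=3 pred=T actual=N -> ctr[3]=1
Ev 4: PC=5 idx=1 pred=T actual=N -> ctr[1]=1
Ev 5: PC=7 idx=3 pred=N actual=N -> ctr[3]=0
Ev 6: PC=7 idx=3 pred=N actual=T -> ctr[3]=1
Ev 7: PC=5 idx=1 pred=N actual=N -> ctr[1]=0
Ev 8: PC=7 idx=3 pred=N actual=T -> ctr[3]=2
Ev 9: PC=7 idx=3 pred=T actual=T -> ctr[3]=3
Ev 10: PC=5 idx=1 pred=N actual=N -> ctr[1]=0
Ev 11: PC=5 idx=1 pred=N actual=T -> ctr[1]=1

Answer: 1 1 1 3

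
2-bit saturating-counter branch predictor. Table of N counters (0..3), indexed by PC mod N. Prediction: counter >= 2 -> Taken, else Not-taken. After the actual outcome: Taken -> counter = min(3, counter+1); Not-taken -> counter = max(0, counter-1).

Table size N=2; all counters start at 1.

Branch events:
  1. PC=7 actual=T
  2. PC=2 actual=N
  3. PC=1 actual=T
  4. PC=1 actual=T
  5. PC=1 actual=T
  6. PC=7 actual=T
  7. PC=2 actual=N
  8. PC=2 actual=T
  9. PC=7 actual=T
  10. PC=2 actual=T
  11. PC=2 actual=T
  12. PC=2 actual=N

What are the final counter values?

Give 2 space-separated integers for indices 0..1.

Answer: 2 3

Derivation:
Ev 1: PC=7 idx=1 pred=N actual=T -> ctr[1]=2
Ev 2: PC=2 idx=0 pred=N actual=N -> ctr[0]=0
Ev 3: PC=1 idx=1 pred=T actual=T -> ctr[1]=3
Ev 4: PC=1 idx=1 pred=T actual=T -> ctr[1]=3
Ev 5: PC=1 idx=1 pred=T actual=T -> ctr[1]=3
Ev 6: PC=7 idx=1 pred=T actual=T -> ctr[1]=3
Ev 7: PC=2 idx=0 pred=N actual=N -> ctr[0]=0
Ev 8: PC=2 idx=0 pred=N actual=T -> ctr[0]=1
Ev 9: PC=7 idx=1 pred=T actual=T -> ctr[1]=3
Ev 10: PC=2 idx=0 pred=N actual=T -> ctr[0]=2
Ev 11: PC=2 idx=0 pred=T actual=T -> ctr[0]=3
Ev 12: PC=2 idx=0 pred=T actual=N -> ctr[0]=2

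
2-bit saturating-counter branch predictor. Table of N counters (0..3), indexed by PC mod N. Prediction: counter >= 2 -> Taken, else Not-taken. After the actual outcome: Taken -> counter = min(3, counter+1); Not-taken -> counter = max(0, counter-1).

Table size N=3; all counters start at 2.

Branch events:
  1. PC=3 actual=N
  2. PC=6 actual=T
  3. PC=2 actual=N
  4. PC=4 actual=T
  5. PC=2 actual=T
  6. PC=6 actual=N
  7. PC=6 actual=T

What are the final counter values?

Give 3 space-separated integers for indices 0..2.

Answer: 2 3 2

Derivation:
Ev 1: PC=3 idx=0 pred=T actual=N -> ctr[0]=1
Ev 2: PC=6 idx=0 pred=N actual=T -> ctr[0]=2
Ev 3: PC=2 idx=2 pred=T actual=N -> ctr[2]=1
Ev 4: PC=4 idx=1 pred=T actual=T -> ctr[1]=3
Ev 5: PC=2 idx=2 pred=N actual=T -> ctr[2]=2
Ev 6: PC=6 idx=0 pred=T actual=N -> ctr[0]=1
Ev 7: PC=6 idx=0 pred=N actual=T -> ctr[0]=2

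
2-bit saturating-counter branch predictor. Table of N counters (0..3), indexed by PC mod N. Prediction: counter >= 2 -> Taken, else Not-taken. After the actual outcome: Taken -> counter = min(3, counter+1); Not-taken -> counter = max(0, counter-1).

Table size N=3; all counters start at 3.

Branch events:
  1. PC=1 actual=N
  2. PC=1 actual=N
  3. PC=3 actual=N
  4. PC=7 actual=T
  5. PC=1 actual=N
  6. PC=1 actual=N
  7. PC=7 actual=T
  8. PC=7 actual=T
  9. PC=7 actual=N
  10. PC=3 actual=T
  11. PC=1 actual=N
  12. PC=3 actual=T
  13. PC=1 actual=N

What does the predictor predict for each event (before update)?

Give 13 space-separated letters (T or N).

Answer: T T T N T N N N T T N T N

Derivation:
Ev 1: PC=1 idx=1 pred=T actual=N -> ctr[1]=2
Ev 2: PC=1 idx=1 pred=T actual=N -> ctr[1]=1
Ev 3: PC=3 idx=0 pred=T actual=N -> ctr[0]=2
Ev 4: PC=7 idx=1 pred=N actual=T -> ctr[1]=2
Ev 5: PC=1 idx=1 pred=T actual=N -> ctr[1]=1
Ev 6: PC=1 idx=1 pred=N actual=N -> ctr[1]=0
Ev 7: PC=7 idx=1 pred=N actual=T -> ctr[1]=1
Ev 8: PC=7 idx=1 pred=N actual=T -> ctr[1]=2
Ev 9: PC=7 idx=1 pred=T actual=N -> ctr[1]=1
Ev 10: PC=3 idx=0 pred=T actual=T -> ctr[0]=3
Ev 11: PC=1 idx=1 pred=N actual=N -> ctr[1]=0
Ev 12: PC=3 idx=0 pred=T actual=T -> ctr[0]=3
Ev 13: PC=1 idx=1 pred=N actual=N -> ctr[1]=0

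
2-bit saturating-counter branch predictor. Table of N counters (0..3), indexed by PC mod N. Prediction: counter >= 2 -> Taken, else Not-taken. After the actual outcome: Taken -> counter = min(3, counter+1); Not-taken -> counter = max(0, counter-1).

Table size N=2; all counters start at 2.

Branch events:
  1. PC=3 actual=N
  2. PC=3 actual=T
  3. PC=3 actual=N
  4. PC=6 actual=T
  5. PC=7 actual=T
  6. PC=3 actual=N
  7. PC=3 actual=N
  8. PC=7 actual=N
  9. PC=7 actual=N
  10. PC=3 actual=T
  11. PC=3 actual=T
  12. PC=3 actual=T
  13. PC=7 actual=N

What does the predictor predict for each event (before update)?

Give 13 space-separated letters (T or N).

Ev 1: PC=3 idx=1 pred=T actual=N -> ctr[1]=1
Ev 2: PC=3 idx=1 pred=N actual=T -> ctr[1]=2
Ev 3: PC=3 idx=1 pred=T actual=N -> ctr[1]=1
Ev 4: PC=6 idx=0 pred=T actual=T -> ctr[0]=3
Ev 5: PC=7 idx=1 pred=N actual=T -> ctr[1]=2
Ev 6: PC=3 idx=1 pred=T actual=N -> ctr[1]=1
Ev 7: PC=3 idx=1 pred=N actual=N -> ctr[1]=0
Ev 8: PC=7 idx=1 pred=N actual=N -> ctr[1]=0
Ev 9: PC=7 idx=1 pred=N actual=N -> ctr[1]=0
Ev 10: PC=3 idx=1 pred=N actual=T -> ctr[1]=1
Ev 11: PC=3 idx=1 pred=N actual=T -> ctr[1]=2
Ev 12: PC=3 idx=1 pred=T actual=T -> ctr[1]=3
Ev 13: PC=7 idx=1 pred=T actual=N -> ctr[1]=2

Answer: T N T T N T N N N N N T T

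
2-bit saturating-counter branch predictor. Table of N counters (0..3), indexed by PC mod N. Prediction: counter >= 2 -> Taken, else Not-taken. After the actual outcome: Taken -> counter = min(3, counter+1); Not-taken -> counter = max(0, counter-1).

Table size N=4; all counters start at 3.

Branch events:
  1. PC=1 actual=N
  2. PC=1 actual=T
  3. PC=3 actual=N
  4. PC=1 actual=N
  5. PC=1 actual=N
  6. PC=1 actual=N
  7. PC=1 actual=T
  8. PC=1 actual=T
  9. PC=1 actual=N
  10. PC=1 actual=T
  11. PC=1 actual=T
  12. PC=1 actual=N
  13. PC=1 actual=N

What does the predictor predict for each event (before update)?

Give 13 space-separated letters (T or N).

Ev 1: PC=1 idx=1 pred=T actual=N -> ctr[1]=2
Ev 2: PC=1 idx=1 pred=T actual=T -> ctr[1]=3
Ev 3: PC=3 idx=3 pred=T actual=N -> ctr[3]=2
Ev 4: PC=1 idx=1 pred=T actual=N -> ctr[1]=2
Ev 5: PC=1 idx=1 pred=T actual=N -> ctr[1]=1
Ev 6: PC=1 idx=1 pred=N actual=N -> ctr[1]=0
Ev 7: PC=1 idx=1 pred=N actual=T -> ctr[1]=1
Ev 8: PC=1 idx=1 pred=N actual=T -> ctr[1]=2
Ev 9: PC=1 idx=1 pred=T actual=N -> ctr[1]=1
Ev 10: PC=1 idx=1 pred=N actual=T -> ctr[1]=2
Ev 11: PC=1 idx=1 pred=T actual=T -> ctr[1]=3
Ev 12: PC=1 idx=1 pred=T actual=N -> ctr[1]=2
Ev 13: PC=1 idx=1 pred=T actual=N -> ctr[1]=1

Answer: T T T T T N N N T N T T T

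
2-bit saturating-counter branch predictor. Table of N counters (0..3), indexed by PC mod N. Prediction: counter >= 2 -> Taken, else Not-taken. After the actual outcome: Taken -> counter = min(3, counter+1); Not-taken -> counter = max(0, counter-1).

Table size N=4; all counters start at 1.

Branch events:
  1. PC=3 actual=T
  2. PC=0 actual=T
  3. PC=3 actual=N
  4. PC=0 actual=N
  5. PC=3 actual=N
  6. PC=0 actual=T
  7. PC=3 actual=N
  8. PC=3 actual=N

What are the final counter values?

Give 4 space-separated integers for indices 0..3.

Ev 1: PC=3 idx=3 pred=N actual=T -> ctr[3]=2
Ev 2: PC=0 idx=0 pred=N actual=T -> ctr[0]=2
Ev 3: PC=3 idx=3 pred=T actual=N -> ctr[3]=1
Ev 4: PC=0 idx=0 pred=T actual=N -> ctr[0]=1
Ev 5: PC=3 idx=3 pred=N actual=N -> ctr[3]=0
Ev 6: PC=0 idx=0 pred=N actual=T -> ctr[0]=2
Ev 7: PC=3 idx=3 pred=N actual=N -> ctr[3]=0
Ev 8: PC=3 idx=3 pred=N actual=N -> ctr[3]=0

Answer: 2 1 1 0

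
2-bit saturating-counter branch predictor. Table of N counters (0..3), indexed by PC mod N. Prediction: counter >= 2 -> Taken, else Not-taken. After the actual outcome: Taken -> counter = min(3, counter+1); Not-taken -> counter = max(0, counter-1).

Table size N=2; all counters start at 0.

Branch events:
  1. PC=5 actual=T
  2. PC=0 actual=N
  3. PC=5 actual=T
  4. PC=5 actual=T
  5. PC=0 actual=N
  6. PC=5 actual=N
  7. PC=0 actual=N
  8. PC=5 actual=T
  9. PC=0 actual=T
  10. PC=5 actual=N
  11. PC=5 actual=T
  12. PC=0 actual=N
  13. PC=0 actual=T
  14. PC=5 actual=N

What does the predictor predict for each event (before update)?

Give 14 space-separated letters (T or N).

Answer: N N N T N T N T N T T N N T

Derivation:
Ev 1: PC=5 idx=1 pred=N actual=T -> ctr[1]=1
Ev 2: PC=0 idx=0 pred=N actual=N -> ctr[0]=0
Ev 3: PC=5 idx=1 pred=N actual=T -> ctr[1]=2
Ev 4: PC=5 idx=1 pred=T actual=T -> ctr[1]=3
Ev 5: PC=0 idx=0 pred=N actual=N -> ctr[0]=0
Ev 6: PC=5 idx=1 pred=T actual=N -> ctr[1]=2
Ev 7: PC=0 idx=0 pred=N actual=N -> ctr[0]=0
Ev 8: PC=5 idx=1 pred=T actual=T -> ctr[1]=3
Ev 9: PC=0 idx=0 pred=N actual=T -> ctr[0]=1
Ev 10: PC=5 idx=1 pred=T actual=N -> ctr[1]=2
Ev 11: PC=5 idx=1 pred=T actual=T -> ctr[1]=3
Ev 12: PC=0 idx=0 pred=N actual=N -> ctr[0]=0
Ev 13: PC=0 idx=0 pred=N actual=T -> ctr[0]=1
Ev 14: PC=5 idx=1 pred=T actual=N -> ctr[1]=2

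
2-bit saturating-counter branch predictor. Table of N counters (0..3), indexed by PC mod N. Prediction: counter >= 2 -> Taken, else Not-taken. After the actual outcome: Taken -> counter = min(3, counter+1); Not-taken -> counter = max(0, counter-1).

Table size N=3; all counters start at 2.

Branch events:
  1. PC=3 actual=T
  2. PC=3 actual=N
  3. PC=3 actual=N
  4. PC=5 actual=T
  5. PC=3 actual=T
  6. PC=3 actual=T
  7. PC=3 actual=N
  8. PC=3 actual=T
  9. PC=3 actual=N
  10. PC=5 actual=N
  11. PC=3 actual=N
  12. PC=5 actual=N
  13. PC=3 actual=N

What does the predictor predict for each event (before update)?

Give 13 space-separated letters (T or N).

Ev 1: PC=3 idx=0 pred=T actual=T -> ctr[0]=3
Ev 2: PC=3 idx=0 pred=T actual=N -> ctr[0]=2
Ev 3: PC=3 idx=0 pred=T actual=N -> ctr[0]=1
Ev 4: PC=5 idx=2 pred=T actual=T -> ctr[2]=3
Ev 5: PC=3 idx=0 pred=N actual=T -> ctr[0]=2
Ev 6: PC=3 idx=0 pred=T actual=T -> ctr[0]=3
Ev 7: PC=3 idx=0 pred=T actual=N -> ctr[0]=2
Ev 8: PC=3 idx=0 pred=T actual=T -> ctr[0]=3
Ev 9: PC=3 idx=0 pred=T actual=N -> ctr[0]=2
Ev 10: PC=5 idx=2 pred=T actual=N -> ctr[2]=2
Ev 11: PC=3 idx=0 pred=T actual=N -> ctr[0]=1
Ev 12: PC=5 idx=2 pred=T actual=N -> ctr[2]=1
Ev 13: PC=3 idx=0 pred=N actual=N -> ctr[0]=0

Answer: T T T T N T T T T T T T N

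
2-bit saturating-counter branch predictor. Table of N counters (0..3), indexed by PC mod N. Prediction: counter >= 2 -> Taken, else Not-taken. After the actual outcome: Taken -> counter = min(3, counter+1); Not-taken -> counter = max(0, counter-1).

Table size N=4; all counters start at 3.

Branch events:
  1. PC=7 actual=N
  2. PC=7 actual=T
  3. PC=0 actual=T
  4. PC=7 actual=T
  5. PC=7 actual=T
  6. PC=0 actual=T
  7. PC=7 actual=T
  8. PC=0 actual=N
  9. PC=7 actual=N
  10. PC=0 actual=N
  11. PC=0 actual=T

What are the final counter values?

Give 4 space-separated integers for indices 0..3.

Answer: 2 3 3 2

Derivation:
Ev 1: PC=7 idx=3 pred=T actual=N -> ctr[3]=2
Ev 2: PC=7 idx=3 pred=T actual=T -> ctr[3]=3
Ev 3: PC=0 idx=0 pred=T actual=T -> ctr[0]=3
Ev 4: PC=7 idx=3 pred=T actual=T -> ctr[3]=3
Ev 5: PC=7 idx=3 pred=T actual=T -> ctr[3]=3
Ev 6: PC=0 idx=0 pred=T actual=T -> ctr[0]=3
Ev 7: PC=7 idx=3 pred=T actual=T -> ctr[3]=3
Ev 8: PC=0 idx=0 pred=T actual=N -> ctr[0]=2
Ev 9: PC=7 idx=3 pred=T actual=N -> ctr[3]=2
Ev 10: PC=0 idx=0 pred=T actual=N -> ctr[0]=1
Ev 11: PC=0 idx=0 pred=N actual=T -> ctr[0]=2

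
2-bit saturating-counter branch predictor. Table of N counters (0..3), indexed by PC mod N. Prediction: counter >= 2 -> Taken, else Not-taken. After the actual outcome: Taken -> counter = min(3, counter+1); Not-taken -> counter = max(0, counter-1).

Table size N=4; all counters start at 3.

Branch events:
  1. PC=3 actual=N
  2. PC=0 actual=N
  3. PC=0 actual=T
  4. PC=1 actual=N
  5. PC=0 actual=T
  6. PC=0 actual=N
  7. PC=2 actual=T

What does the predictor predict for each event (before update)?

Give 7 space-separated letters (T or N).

Answer: T T T T T T T

Derivation:
Ev 1: PC=3 idx=3 pred=T actual=N -> ctr[3]=2
Ev 2: PC=0 idx=0 pred=T actual=N -> ctr[0]=2
Ev 3: PC=0 idx=0 pred=T actual=T -> ctr[0]=3
Ev 4: PC=1 idx=1 pred=T actual=N -> ctr[1]=2
Ev 5: PC=0 idx=0 pred=T actual=T -> ctr[0]=3
Ev 6: PC=0 idx=0 pred=T actual=N -> ctr[0]=2
Ev 7: PC=2 idx=2 pred=T actual=T -> ctr[2]=3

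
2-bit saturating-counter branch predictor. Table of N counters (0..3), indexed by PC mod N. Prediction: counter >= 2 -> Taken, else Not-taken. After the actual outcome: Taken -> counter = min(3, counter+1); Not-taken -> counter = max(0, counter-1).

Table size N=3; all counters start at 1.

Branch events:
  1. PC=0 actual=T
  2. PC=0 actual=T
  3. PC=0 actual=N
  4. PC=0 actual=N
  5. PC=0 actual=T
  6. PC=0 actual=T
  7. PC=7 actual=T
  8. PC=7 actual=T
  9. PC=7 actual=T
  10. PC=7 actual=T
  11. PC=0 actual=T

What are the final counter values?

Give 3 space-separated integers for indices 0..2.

Answer: 3 3 1

Derivation:
Ev 1: PC=0 idx=0 pred=N actual=T -> ctr[0]=2
Ev 2: PC=0 idx=0 pred=T actual=T -> ctr[0]=3
Ev 3: PC=0 idx=0 pred=T actual=N -> ctr[0]=2
Ev 4: PC=0 idx=0 pred=T actual=N -> ctr[0]=1
Ev 5: PC=0 idx=0 pred=N actual=T -> ctr[0]=2
Ev 6: PC=0 idx=0 pred=T actual=T -> ctr[0]=3
Ev 7: PC=7 idx=1 pred=N actual=T -> ctr[1]=2
Ev 8: PC=7 idx=1 pred=T actual=T -> ctr[1]=3
Ev 9: PC=7 idx=1 pred=T actual=T -> ctr[1]=3
Ev 10: PC=7 idx=1 pred=T actual=T -> ctr[1]=3
Ev 11: PC=0 idx=0 pred=T actual=T -> ctr[0]=3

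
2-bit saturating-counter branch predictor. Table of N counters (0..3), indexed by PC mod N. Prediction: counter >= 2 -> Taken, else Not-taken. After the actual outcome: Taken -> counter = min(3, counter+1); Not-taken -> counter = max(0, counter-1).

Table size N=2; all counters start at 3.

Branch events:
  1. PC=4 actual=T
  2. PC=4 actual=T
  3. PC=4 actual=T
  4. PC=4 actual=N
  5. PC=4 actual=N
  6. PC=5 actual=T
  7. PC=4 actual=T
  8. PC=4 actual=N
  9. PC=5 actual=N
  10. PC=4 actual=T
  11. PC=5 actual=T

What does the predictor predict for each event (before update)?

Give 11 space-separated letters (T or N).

Ev 1: PC=4 idx=0 pred=T actual=T -> ctr[0]=3
Ev 2: PC=4 idx=0 pred=T actual=T -> ctr[0]=3
Ev 3: PC=4 idx=0 pred=T actual=T -> ctr[0]=3
Ev 4: PC=4 idx=0 pred=T actual=N -> ctr[0]=2
Ev 5: PC=4 idx=0 pred=T actual=N -> ctr[0]=1
Ev 6: PC=5 idx=1 pred=T actual=T -> ctr[1]=3
Ev 7: PC=4 idx=0 pred=N actual=T -> ctr[0]=2
Ev 8: PC=4 idx=0 pred=T actual=N -> ctr[0]=1
Ev 9: PC=5 idx=1 pred=T actual=N -> ctr[1]=2
Ev 10: PC=4 idx=0 pred=N actual=T -> ctr[0]=2
Ev 11: PC=5 idx=1 pred=T actual=T -> ctr[1]=3

Answer: T T T T T T N T T N T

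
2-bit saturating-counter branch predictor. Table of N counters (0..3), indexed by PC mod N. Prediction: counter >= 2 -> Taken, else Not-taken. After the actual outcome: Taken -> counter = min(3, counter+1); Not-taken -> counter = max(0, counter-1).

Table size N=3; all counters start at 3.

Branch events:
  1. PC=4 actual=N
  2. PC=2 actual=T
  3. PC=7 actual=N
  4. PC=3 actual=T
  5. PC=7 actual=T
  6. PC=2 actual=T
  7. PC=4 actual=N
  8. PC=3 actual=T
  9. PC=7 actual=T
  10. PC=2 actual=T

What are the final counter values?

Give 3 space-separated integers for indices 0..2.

Ev 1: PC=4 idx=1 pred=T actual=N -> ctr[1]=2
Ev 2: PC=2 idx=2 pred=T actual=T -> ctr[2]=3
Ev 3: PC=7 idx=1 pred=T actual=N -> ctr[1]=1
Ev 4: PC=3 idx=0 pred=T actual=T -> ctr[0]=3
Ev 5: PC=7 idx=1 pred=N actual=T -> ctr[1]=2
Ev 6: PC=2 idx=2 pred=T actual=T -> ctr[2]=3
Ev 7: PC=4 idx=1 pred=T actual=N -> ctr[1]=1
Ev 8: PC=3 idx=0 pred=T actual=T -> ctr[0]=3
Ev 9: PC=7 idx=1 pred=N actual=T -> ctr[1]=2
Ev 10: PC=2 idx=2 pred=T actual=T -> ctr[2]=3

Answer: 3 2 3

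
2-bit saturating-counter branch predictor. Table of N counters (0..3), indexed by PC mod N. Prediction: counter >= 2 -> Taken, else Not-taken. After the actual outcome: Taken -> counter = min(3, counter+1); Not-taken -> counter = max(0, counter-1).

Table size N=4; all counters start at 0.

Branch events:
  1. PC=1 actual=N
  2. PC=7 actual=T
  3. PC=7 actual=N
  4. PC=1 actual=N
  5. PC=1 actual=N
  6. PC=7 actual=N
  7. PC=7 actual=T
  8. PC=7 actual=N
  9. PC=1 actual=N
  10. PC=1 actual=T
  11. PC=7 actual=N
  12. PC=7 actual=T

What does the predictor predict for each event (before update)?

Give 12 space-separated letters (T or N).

Ev 1: PC=1 idx=1 pred=N actual=N -> ctr[1]=0
Ev 2: PC=7 idx=3 pred=N actual=T -> ctr[3]=1
Ev 3: PC=7 idx=3 pred=N actual=N -> ctr[3]=0
Ev 4: PC=1 idx=1 pred=N actual=N -> ctr[1]=0
Ev 5: PC=1 idx=1 pred=N actual=N -> ctr[1]=0
Ev 6: PC=7 idx=3 pred=N actual=N -> ctr[3]=0
Ev 7: PC=7 idx=3 pred=N actual=T -> ctr[3]=1
Ev 8: PC=7 idx=3 pred=N actual=N -> ctr[3]=0
Ev 9: PC=1 idx=1 pred=N actual=N -> ctr[1]=0
Ev 10: PC=1 idx=1 pred=N actual=T -> ctr[1]=1
Ev 11: PC=7 idx=3 pred=N actual=N -> ctr[3]=0
Ev 12: PC=7 idx=3 pred=N actual=T -> ctr[3]=1

Answer: N N N N N N N N N N N N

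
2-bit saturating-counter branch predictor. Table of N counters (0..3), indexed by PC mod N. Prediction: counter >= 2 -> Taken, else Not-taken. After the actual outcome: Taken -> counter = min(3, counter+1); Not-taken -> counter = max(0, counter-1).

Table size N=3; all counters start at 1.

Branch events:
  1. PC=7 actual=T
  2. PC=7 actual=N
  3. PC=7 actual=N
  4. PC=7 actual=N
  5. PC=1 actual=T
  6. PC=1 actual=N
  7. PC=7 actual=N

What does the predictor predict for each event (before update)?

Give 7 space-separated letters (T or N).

Answer: N T N N N N N

Derivation:
Ev 1: PC=7 idx=1 pred=N actual=T -> ctr[1]=2
Ev 2: PC=7 idx=1 pred=T actual=N -> ctr[1]=1
Ev 3: PC=7 idx=1 pred=N actual=N -> ctr[1]=0
Ev 4: PC=7 idx=1 pred=N actual=N -> ctr[1]=0
Ev 5: PC=1 idx=1 pred=N actual=T -> ctr[1]=1
Ev 6: PC=1 idx=1 pred=N actual=N -> ctr[1]=0
Ev 7: PC=7 idx=1 pred=N actual=N -> ctr[1]=0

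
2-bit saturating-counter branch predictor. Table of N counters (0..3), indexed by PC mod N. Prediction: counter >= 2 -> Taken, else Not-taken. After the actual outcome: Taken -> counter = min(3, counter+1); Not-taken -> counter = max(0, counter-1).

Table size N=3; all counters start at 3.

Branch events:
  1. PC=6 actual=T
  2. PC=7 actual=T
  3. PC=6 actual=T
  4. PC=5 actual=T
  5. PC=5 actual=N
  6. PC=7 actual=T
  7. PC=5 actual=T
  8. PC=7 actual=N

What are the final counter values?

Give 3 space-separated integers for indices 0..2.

Answer: 3 2 3

Derivation:
Ev 1: PC=6 idx=0 pred=T actual=T -> ctr[0]=3
Ev 2: PC=7 idx=1 pred=T actual=T -> ctr[1]=3
Ev 3: PC=6 idx=0 pred=T actual=T -> ctr[0]=3
Ev 4: PC=5 idx=2 pred=T actual=T -> ctr[2]=3
Ev 5: PC=5 idx=2 pred=T actual=N -> ctr[2]=2
Ev 6: PC=7 idx=1 pred=T actual=T -> ctr[1]=3
Ev 7: PC=5 idx=2 pred=T actual=T -> ctr[2]=3
Ev 8: PC=7 idx=1 pred=T actual=N -> ctr[1]=2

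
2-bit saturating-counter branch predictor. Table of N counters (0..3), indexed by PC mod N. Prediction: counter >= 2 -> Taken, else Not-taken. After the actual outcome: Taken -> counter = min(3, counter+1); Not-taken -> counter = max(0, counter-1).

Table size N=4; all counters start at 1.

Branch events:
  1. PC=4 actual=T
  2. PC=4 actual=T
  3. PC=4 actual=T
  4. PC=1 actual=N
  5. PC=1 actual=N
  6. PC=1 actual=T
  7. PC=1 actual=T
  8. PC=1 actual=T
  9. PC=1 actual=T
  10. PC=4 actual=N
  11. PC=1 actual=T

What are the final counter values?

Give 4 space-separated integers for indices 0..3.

Ev 1: PC=4 idx=0 pred=N actual=T -> ctr[0]=2
Ev 2: PC=4 idx=0 pred=T actual=T -> ctr[0]=3
Ev 3: PC=4 idx=0 pred=T actual=T -> ctr[0]=3
Ev 4: PC=1 idx=1 pred=N actual=N -> ctr[1]=0
Ev 5: PC=1 idx=1 pred=N actual=N -> ctr[1]=0
Ev 6: PC=1 idx=1 pred=N actual=T -> ctr[1]=1
Ev 7: PC=1 idx=1 pred=N actual=T -> ctr[1]=2
Ev 8: PC=1 idx=1 pred=T actual=T -> ctr[1]=3
Ev 9: PC=1 idx=1 pred=T actual=T -> ctr[1]=3
Ev 10: PC=4 idx=0 pred=T actual=N -> ctr[0]=2
Ev 11: PC=1 idx=1 pred=T actual=T -> ctr[1]=3

Answer: 2 3 1 1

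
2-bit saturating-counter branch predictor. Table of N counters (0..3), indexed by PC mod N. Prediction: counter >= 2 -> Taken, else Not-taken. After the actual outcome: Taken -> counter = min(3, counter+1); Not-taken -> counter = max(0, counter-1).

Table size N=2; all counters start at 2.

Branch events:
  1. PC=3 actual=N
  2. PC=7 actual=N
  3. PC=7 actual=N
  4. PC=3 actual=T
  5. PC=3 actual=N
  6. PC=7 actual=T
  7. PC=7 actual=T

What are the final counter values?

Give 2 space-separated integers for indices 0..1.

Answer: 2 2

Derivation:
Ev 1: PC=3 idx=1 pred=T actual=N -> ctr[1]=1
Ev 2: PC=7 idx=1 pred=N actual=N -> ctr[1]=0
Ev 3: PC=7 idx=1 pred=N actual=N -> ctr[1]=0
Ev 4: PC=3 idx=1 pred=N actual=T -> ctr[1]=1
Ev 5: PC=3 idx=1 pred=N actual=N -> ctr[1]=0
Ev 6: PC=7 idx=1 pred=N actual=T -> ctr[1]=1
Ev 7: PC=7 idx=1 pred=N actual=T -> ctr[1]=2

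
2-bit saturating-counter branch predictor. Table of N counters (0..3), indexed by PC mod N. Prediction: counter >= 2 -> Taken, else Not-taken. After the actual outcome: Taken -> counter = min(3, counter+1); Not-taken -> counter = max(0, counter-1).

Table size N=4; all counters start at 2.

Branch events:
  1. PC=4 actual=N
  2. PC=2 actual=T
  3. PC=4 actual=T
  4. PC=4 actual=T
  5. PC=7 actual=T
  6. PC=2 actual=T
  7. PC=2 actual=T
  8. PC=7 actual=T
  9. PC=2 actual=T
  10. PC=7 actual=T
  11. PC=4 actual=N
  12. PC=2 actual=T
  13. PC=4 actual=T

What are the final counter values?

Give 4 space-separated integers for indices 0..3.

Ev 1: PC=4 idx=0 pred=T actual=N -> ctr[0]=1
Ev 2: PC=2 idx=2 pred=T actual=T -> ctr[2]=3
Ev 3: PC=4 idx=0 pred=N actual=T -> ctr[0]=2
Ev 4: PC=4 idx=0 pred=T actual=T -> ctr[0]=3
Ev 5: PC=7 idx=3 pred=T actual=T -> ctr[3]=3
Ev 6: PC=2 idx=2 pred=T actual=T -> ctr[2]=3
Ev 7: PC=2 idx=2 pred=T actual=T -> ctr[2]=3
Ev 8: PC=7 idx=3 pred=T actual=T -> ctr[3]=3
Ev 9: PC=2 idx=2 pred=T actual=T -> ctr[2]=3
Ev 10: PC=7 idx=3 pred=T actual=T -> ctr[3]=3
Ev 11: PC=4 idx=0 pred=T actual=N -> ctr[0]=2
Ev 12: PC=2 idx=2 pred=T actual=T -> ctr[2]=3
Ev 13: PC=4 idx=0 pred=T actual=T -> ctr[0]=3

Answer: 3 2 3 3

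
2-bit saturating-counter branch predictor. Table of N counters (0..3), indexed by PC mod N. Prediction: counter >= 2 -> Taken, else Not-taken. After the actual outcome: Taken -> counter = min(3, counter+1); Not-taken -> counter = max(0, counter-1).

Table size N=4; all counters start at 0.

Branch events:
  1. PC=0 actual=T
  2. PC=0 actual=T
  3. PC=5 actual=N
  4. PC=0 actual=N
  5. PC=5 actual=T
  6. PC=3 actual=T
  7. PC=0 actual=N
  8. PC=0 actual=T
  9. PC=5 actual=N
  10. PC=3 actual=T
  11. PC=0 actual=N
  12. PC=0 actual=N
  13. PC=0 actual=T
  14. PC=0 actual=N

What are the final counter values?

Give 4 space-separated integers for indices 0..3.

Answer: 0 0 0 2

Derivation:
Ev 1: PC=0 idx=0 pred=N actual=T -> ctr[0]=1
Ev 2: PC=0 idx=0 pred=N actual=T -> ctr[0]=2
Ev 3: PC=5 idx=1 pred=N actual=N -> ctr[1]=0
Ev 4: PC=0 idx=0 pred=T actual=N -> ctr[0]=1
Ev 5: PC=5 idx=1 pred=N actual=T -> ctr[1]=1
Ev 6: PC=3 idx=3 pred=N actual=T -> ctr[3]=1
Ev 7: PC=0 idx=0 pred=N actual=N -> ctr[0]=0
Ev 8: PC=0 idx=0 pred=N actual=T -> ctr[0]=1
Ev 9: PC=5 idx=1 pred=N actual=N -> ctr[1]=0
Ev 10: PC=3 idx=3 pred=N actual=T -> ctr[3]=2
Ev 11: PC=0 idx=0 pred=N actual=N -> ctr[0]=0
Ev 12: PC=0 idx=0 pred=N actual=N -> ctr[0]=0
Ev 13: PC=0 idx=0 pred=N actual=T -> ctr[0]=1
Ev 14: PC=0 idx=0 pred=N actual=N -> ctr[0]=0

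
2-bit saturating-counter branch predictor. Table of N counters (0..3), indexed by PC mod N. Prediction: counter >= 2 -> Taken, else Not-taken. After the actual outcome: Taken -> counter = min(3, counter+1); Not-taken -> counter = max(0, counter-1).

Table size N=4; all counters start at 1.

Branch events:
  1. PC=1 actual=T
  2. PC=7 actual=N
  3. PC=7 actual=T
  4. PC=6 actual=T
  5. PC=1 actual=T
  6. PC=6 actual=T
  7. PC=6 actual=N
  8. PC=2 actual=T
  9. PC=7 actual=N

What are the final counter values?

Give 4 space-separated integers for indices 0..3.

Answer: 1 3 3 0

Derivation:
Ev 1: PC=1 idx=1 pred=N actual=T -> ctr[1]=2
Ev 2: PC=7 idx=3 pred=N actual=N -> ctr[3]=0
Ev 3: PC=7 idx=3 pred=N actual=T -> ctr[3]=1
Ev 4: PC=6 idx=2 pred=N actual=T -> ctr[2]=2
Ev 5: PC=1 idx=1 pred=T actual=T -> ctr[1]=3
Ev 6: PC=6 idx=2 pred=T actual=T -> ctr[2]=3
Ev 7: PC=6 idx=2 pred=T actual=N -> ctr[2]=2
Ev 8: PC=2 idx=2 pred=T actual=T -> ctr[2]=3
Ev 9: PC=7 idx=3 pred=N actual=N -> ctr[3]=0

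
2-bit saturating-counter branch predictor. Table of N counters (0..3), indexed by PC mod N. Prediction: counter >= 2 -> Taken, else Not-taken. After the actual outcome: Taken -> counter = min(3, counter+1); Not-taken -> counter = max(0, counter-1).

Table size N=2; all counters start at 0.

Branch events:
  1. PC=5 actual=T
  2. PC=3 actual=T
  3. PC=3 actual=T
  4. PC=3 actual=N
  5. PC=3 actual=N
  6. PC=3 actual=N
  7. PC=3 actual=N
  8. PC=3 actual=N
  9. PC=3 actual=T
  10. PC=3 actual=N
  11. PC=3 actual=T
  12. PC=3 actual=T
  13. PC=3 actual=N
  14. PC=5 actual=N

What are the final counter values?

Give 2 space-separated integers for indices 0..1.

Answer: 0 0

Derivation:
Ev 1: PC=5 idx=1 pred=N actual=T -> ctr[1]=1
Ev 2: PC=3 idx=1 pred=N actual=T -> ctr[1]=2
Ev 3: PC=3 idx=1 pred=T actual=T -> ctr[1]=3
Ev 4: PC=3 idx=1 pred=T actual=N -> ctr[1]=2
Ev 5: PC=3 idx=1 pred=T actual=N -> ctr[1]=1
Ev 6: PC=3 idx=1 pred=N actual=N -> ctr[1]=0
Ev 7: PC=3 idx=1 pred=N actual=N -> ctr[1]=0
Ev 8: PC=3 idx=1 pred=N actual=N -> ctr[1]=0
Ev 9: PC=3 idx=1 pred=N actual=T -> ctr[1]=1
Ev 10: PC=3 idx=1 pred=N actual=N -> ctr[1]=0
Ev 11: PC=3 idx=1 pred=N actual=T -> ctr[1]=1
Ev 12: PC=3 idx=1 pred=N actual=T -> ctr[1]=2
Ev 13: PC=3 idx=1 pred=T actual=N -> ctr[1]=1
Ev 14: PC=5 idx=1 pred=N actual=N -> ctr[1]=0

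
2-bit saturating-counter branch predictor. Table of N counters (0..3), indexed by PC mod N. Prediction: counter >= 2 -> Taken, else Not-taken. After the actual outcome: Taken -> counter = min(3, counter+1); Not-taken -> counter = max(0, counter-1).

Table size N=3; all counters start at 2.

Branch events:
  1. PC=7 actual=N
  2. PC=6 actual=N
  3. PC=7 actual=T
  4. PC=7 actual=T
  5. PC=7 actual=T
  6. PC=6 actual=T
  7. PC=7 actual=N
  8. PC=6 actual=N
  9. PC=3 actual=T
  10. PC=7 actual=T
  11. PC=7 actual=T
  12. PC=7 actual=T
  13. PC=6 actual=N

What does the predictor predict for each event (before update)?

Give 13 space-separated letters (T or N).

Ev 1: PC=7 idx=1 pred=T actual=N -> ctr[1]=1
Ev 2: PC=6 idx=0 pred=T actual=N -> ctr[0]=1
Ev 3: PC=7 idx=1 pred=N actual=T -> ctr[1]=2
Ev 4: PC=7 idx=1 pred=T actual=T -> ctr[1]=3
Ev 5: PC=7 idx=1 pred=T actual=T -> ctr[1]=3
Ev 6: PC=6 idx=0 pred=N actual=T -> ctr[0]=2
Ev 7: PC=7 idx=1 pred=T actual=N -> ctr[1]=2
Ev 8: PC=6 idx=0 pred=T actual=N -> ctr[0]=1
Ev 9: PC=3 idx=0 pred=N actual=T -> ctr[0]=2
Ev 10: PC=7 idx=1 pred=T actual=T -> ctr[1]=3
Ev 11: PC=7 idx=1 pred=T actual=T -> ctr[1]=3
Ev 12: PC=7 idx=1 pred=T actual=T -> ctr[1]=3
Ev 13: PC=6 idx=0 pred=T actual=N -> ctr[0]=1

Answer: T T N T T N T T N T T T T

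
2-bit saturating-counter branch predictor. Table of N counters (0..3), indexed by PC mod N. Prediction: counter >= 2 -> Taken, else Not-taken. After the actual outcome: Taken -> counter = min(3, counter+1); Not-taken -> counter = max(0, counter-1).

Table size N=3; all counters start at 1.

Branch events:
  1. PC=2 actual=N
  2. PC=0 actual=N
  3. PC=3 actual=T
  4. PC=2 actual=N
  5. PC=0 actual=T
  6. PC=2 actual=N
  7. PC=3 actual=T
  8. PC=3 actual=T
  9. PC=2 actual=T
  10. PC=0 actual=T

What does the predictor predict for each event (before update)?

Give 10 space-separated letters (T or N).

Ev 1: PC=2 idx=2 pred=N actual=N -> ctr[2]=0
Ev 2: PC=0 idx=0 pred=N actual=N -> ctr[0]=0
Ev 3: PC=3 idx=0 pred=N actual=T -> ctr[0]=1
Ev 4: PC=2 idx=2 pred=N actual=N -> ctr[2]=0
Ev 5: PC=0 idx=0 pred=N actual=T -> ctr[0]=2
Ev 6: PC=2 idx=2 pred=N actual=N -> ctr[2]=0
Ev 7: PC=3 idx=0 pred=T actual=T -> ctr[0]=3
Ev 8: PC=3 idx=0 pred=T actual=T -> ctr[0]=3
Ev 9: PC=2 idx=2 pred=N actual=T -> ctr[2]=1
Ev 10: PC=0 idx=0 pred=T actual=T -> ctr[0]=3

Answer: N N N N N N T T N T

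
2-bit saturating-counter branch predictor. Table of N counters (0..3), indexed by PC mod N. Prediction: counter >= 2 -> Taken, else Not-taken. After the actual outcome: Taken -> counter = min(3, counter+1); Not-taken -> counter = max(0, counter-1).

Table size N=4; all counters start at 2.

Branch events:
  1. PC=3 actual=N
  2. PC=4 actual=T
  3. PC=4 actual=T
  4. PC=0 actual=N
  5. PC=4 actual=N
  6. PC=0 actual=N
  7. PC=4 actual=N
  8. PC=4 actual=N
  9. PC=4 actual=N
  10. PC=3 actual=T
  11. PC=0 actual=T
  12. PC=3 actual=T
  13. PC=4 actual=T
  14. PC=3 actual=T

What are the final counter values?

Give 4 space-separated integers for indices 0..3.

Ev 1: PC=3 idx=3 pred=T actual=N -> ctr[3]=1
Ev 2: PC=4 idx=0 pred=T actual=T -> ctr[0]=3
Ev 3: PC=4 idx=0 pred=T actual=T -> ctr[0]=3
Ev 4: PC=0 idx=0 pred=T actual=N -> ctr[0]=2
Ev 5: PC=4 idx=0 pred=T actual=N -> ctr[0]=1
Ev 6: PC=0 idx=0 pred=N actual=N -> ctr[0]=0
Ev 7: PC=4 idx=0 pred=N actual=N -> ctr[0]=0
Ev 8: PC=4 idx=0 pred=N actual=N -> ctr[0]=0
Ev 9: PC=4 idx=0 pred=N actual=N -> ctr[0]=0
Ev 10: PC=3 idx=3 pred=N actual=T -> ctr[3]=2
Ev 11: PC=0 idx=0 pred=N actual=T -> ctr[0]=1
Ev 12: PC=3 idx=3 pred=T actual=T -> ctr[3]=3
Ev 13: PC=4 idx=0 pred=N actual=T -> ctr[0]=2
Ev 14: PC=3 idx=3 pred=T actual=T -> ctr[3]=3

Answer: 2 2 2 3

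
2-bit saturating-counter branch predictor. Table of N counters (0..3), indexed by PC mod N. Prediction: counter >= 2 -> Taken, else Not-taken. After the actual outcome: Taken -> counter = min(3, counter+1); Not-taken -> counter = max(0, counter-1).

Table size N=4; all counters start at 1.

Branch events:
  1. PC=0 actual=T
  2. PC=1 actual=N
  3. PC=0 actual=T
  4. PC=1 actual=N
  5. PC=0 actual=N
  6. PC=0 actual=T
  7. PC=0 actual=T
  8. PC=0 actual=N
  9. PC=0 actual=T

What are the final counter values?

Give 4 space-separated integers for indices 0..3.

Ev 1: PC=0 idx=0 pred=N actual=T -> ctr[0]=2
Ev 2: PC=1 idx=1 pred=N actual=N -> ctr[1]=0
Ev 3: PC=0 idx=0 pred=T actual=T -> ctr[0]=3
Ev 4: PC=1 idx=1 pred=N actual=N -> ctr[1]=0
Ev 5: PC=0 idx=0 pred=T actual=N -> ctr[0]=2
Ev 6: PC=0 idx=0 pred=T actual=T -> ctr[0]=3
Ev 7: PC=0 idx=0 pred=T actual=T -> ctr[0]=3
Ev 8: PC=0 idx=0 pred=T actual=N -> ctr[0]=2
Ev 9: PC=0 idx=0 pred=T actual=T -> ctr[0]=3

Answer: 3 0 1 1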